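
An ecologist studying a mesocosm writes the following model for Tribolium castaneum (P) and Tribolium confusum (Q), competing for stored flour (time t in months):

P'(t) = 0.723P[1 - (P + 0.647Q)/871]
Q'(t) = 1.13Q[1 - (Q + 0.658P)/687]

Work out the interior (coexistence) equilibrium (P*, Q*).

P* ≈ 743, Q* ≈ 198

Setting both brackets to zero gives the nullclines P + 0.647Q = 871 and 0.658P + Q = 687.
Substituting Q = 687 - 0.658P into the first: P(1 - 0.647·0.658) = 871 - 0.647·687.
So P* = 427/0.574 = 743, and then Q* = 687 - 0.658·743 = 198.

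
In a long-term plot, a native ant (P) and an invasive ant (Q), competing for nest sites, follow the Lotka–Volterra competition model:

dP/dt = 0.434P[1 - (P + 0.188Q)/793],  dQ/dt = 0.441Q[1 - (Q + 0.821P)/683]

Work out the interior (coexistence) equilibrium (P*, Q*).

P* ≈ 786, Q* ≈ 37.8

Setting both brackets to zero gives the nullclines P + 0.188Q = 793 and 0.821P + Q = 683.
Substituting Q = 683 - 0.821P into the first: P(1 - 0.188·0.821) = 793 - 0.188·683.
So P* = 665/0.846 = 786, and then Q* = 683 - 0.821·786 = 37.8.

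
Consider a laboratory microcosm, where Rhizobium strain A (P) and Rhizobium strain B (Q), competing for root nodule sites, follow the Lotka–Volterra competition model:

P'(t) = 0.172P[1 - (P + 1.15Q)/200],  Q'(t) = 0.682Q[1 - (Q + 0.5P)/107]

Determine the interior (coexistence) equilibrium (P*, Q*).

Setting both brackets to zero gives the nullclines P + 1.15Q = 200 and 0.5P + Q = 107.
Substituting Q = 107 - 0.5P into the first: P(1 - 1.15·0.5) = 200 - 1.15·107.
So P* = 77/0.425 = 181, and then Q* = 107 - 0.5·181 = 16.5.

P* ≈ 181, Q* ≈ 16.5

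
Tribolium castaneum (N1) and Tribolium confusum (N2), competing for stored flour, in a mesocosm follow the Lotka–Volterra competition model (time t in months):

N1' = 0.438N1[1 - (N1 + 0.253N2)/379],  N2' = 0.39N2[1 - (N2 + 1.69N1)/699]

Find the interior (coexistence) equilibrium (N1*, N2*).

N1* ≈ 353, N2* ≈ 102

Setting both brackets to zero gives the nullclines N1 + 0.253N2 = 379 and 1.69N1 + N2 = 699.
Substituting N2 = 699 - 1.69N1 into the first: N1(1 - 0.253·1.69) = 379 - 0.253·699.
So N1* = 202/0.572 = 353, and then N2* = 699 - 1.69·353 = 102.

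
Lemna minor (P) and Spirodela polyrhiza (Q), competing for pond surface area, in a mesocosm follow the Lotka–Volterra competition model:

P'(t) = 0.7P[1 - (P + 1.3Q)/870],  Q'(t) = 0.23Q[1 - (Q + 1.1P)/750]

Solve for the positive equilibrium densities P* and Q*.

P* ≈ 244, Q* ≈ 481

Setting both brackets to zero gives the nullclines P + 1.3Q = 870 and 1.1P + Q = 750.
Substituting Q = 750 - 1.1P into the first: P(1 - 1.3·1.1) = 870 - 1.3·750.
So P* = -105/-0.43 = 244, and then Q* = 750 - 1.1·244 = 481.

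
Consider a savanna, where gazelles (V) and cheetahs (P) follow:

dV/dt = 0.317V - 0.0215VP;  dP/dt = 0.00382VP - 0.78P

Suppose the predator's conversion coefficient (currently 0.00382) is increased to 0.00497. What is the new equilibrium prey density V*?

V* ≈ 157

At the interior fixed point, setting dP/dt = 0 with P > 0 fixes V* = (predator death rate)/(VP coefficient) — independent of the other coefficients.
With the change, V* = 0.78/0.00497 = 157; it falls from 204.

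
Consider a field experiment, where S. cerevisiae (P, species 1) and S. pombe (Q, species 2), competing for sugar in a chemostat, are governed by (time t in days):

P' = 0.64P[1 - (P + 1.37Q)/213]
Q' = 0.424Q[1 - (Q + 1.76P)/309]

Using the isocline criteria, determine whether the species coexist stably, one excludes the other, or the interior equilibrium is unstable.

Compare the nullcline intercepts: K1/α12 = 213/1.37 = 155 < K2 = 309; K2/α21 = 309/1.76 = 176 < K1 = 213.
Since both are reversed, neither can invade when rare; the interior point is a saddle.

unstable coexistence (outcome depends on initial conditions)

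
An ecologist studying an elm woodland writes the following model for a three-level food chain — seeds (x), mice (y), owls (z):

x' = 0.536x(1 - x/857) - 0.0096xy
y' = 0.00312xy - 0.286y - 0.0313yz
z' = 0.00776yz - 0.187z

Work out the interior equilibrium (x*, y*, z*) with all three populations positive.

From dz/dt = 0: 0.00776y* = 0.187, so y* = 24.1.
From dx/dt = 0: 0.536(1 - x*/857) = 0.0096·24.1, giving x* = 857·(1 - 0.432) = 487.
From dy/dt = 0: 0.00312·487 - 0.286 = 0.0313z*, so z* = 1.23/0.0313 = 39.4.

x* ≈ 487, y* ≈ 24.1, z* ≈ 39.4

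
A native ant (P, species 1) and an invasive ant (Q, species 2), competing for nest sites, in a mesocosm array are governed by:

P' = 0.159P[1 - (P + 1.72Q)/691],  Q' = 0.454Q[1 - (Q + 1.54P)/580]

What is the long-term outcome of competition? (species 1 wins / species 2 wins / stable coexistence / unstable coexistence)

Compare the nullcline intercepts: K1/α12 = 691/1.72 = 402 < K2 = 580; K2/α21 = 580/1.54 = 377 < K1 = 691.
Since both are reversed, neither can invade when rare; the interior point is a saddle.

unstable coexistence (outcome depends on initial conditions)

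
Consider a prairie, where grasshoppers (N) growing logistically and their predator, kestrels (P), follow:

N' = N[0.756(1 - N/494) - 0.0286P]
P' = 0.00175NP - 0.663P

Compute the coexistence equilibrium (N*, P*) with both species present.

From dP/dt = 0 with P > 0: 0.00175N* = 0.663, so N* = 379.
Substitute into dN/dt = 0: 0.756(1 - 379/494) = 0.0286P*.
The bracket is 0.233, giving P* = 0.176/0.0286 = 6.16.

N* ≈ 379, P* ≈ 6.16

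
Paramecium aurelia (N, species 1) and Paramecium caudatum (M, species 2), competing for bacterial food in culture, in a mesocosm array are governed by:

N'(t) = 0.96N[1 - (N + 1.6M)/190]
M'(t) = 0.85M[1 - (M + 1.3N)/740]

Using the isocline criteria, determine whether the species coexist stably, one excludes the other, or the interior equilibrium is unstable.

species 2 excludes species 1

Compare the nullcline intercepts: K1/α12 = 190/1.6 = 119 < K2 = 740; K2/α21 = 740/1.3 = 569 > K1 = 190.
Since the inequalities point opposite ways, species 2 can invade but species 1 cannot.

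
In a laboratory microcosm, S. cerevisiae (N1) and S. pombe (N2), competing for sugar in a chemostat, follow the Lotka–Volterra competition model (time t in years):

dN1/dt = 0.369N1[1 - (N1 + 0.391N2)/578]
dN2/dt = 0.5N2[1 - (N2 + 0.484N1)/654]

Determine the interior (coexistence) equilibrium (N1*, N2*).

N1* ≈ 398, N2* ≈ 462

Setting both brackets to zero gives the nullclines N1 + 0.391N2 = 578 and 0.484N1 + N2 = 654.
Substituting N2 = 654 - 0.484N1 into the first: N1(1 - 0.391·0.484) = 578 - 0.391·654.
So N1* = 322/0.811 = 398, and then N2* = 654 - 0.484·398 = 462.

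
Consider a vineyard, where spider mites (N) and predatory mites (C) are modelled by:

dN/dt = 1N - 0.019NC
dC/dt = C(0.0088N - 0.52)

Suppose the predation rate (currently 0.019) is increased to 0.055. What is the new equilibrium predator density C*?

At the interior fixed point, setting dN/dt = 0 with N > 0 fixes C* = (prey growth rate)/(NC coefficient) — independent of the other coefficients.
With the change, C* = 1/0.055 = 18.2; it falls from 52.6.

C* ≈ 18.2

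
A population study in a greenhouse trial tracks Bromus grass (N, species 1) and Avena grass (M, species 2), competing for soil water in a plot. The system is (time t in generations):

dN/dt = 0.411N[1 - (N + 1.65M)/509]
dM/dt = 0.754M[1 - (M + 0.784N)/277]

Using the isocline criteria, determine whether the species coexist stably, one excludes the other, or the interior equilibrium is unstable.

Compare the nullcline intercepts: K1/α12 = 509/1.65 = 308 > K2 = 277; K2/α21 = 277/0.784 = 353 < K1 = 509.
Since the inequalities point opposite ways, species 1 can invade but species 2 cannot.

species 1 excludes species 2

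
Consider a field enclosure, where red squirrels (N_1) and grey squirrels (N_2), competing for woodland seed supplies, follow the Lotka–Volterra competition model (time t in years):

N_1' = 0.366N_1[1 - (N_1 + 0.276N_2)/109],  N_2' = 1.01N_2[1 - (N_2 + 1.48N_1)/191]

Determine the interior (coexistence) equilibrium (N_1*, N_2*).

N_1* ≈ 95.2, N_2* ≈ 50.2

Setting both brackets to zero gives the nullclines N_1 + 0.276N_2 = 109 and 1.48N_1 + N_2 = 191.
Substituting N_2 = 191 - 1.48N_1 into the first: N_1(1 - 0.276·1.48) = 109 - 0.276·191.
So N_1* = 56.3/0.592 = 95.2, and then N_2* = 191 - 1.48·95.2 = 50.2.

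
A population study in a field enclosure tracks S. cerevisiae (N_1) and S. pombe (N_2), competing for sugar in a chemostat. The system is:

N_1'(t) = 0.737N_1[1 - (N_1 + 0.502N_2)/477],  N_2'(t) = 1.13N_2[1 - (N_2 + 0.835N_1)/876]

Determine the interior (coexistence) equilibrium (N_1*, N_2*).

Setting both brackets to zero gives the nullclines N_1 + 0.502N_2 = 477 and 0.835N_1 + N_2 = 876.
Substituting N_2 = 876 - 0.835N_1 into the first: N_1(1 - 0.502·0.835) = 477 - 0.502·876.
So N_1* = 37.2/0.581 = 64.1, and then N_2* = 876 - 0.835·64.1 = 822.

N_1* ≈ 64.1, N_2* ≈ 822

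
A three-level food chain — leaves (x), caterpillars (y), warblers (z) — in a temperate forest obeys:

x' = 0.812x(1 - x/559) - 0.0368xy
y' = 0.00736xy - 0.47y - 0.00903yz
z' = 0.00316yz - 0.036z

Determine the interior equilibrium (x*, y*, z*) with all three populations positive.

From dz/dt = 0: 0.00316y* = 0.036, so y* = 11.4.
From dx/dt = 0: 0.812(1 - x*/559) = 0.0368·11.4, giving x* = 559·(1 - 0.516) = 270.
From dy/dt = 0: 0.00736·270 - 0.47 = 0.00903z*, so z* = 1.52/0.00903 = 168.

x* ≈ 270, y* ≈ 11.4, z* ≈ 168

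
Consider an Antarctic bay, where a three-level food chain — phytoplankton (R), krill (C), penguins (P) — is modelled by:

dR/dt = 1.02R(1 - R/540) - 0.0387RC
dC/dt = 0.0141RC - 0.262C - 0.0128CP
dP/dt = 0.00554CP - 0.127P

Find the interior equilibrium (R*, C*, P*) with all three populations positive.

R* ≈ 70.3, C* ≈ 22.9, P* ≈ 57

From dP/dt = 0: 0.00554C* = 0.127, so C* = 22.9.
From dR/dt = 0: 1.02(1 - R*/540) = 0.0387·22.9, giving R* = 540·(1 - 0.87) = 70.3.
From dC/dt = 0: 0.0141·70.3 - 0.262 = 0.0128P*, so P* = 0.73/0.0128 = 57.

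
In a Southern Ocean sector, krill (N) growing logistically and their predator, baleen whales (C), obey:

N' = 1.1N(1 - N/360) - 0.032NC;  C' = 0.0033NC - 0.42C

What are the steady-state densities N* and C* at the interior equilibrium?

From dC/dt = 0 with C > 0: 0.0033N* = 0.42, so N* = 127.
Substitute into dN/dt = 0: 1.1(1 - 127/360) = 0.032C*.
The bracket is 0.646, giving C* = 0.711/0.032 = 22.2.

N* ≈ 127, C* ≈ 22.2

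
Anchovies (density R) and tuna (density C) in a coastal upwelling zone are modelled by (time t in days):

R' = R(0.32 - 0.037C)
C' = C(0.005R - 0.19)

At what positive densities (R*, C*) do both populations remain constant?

Set dC/dt = 0 with C > 0: 0.005R - 0.19 = 0, so R* = 0.19/0.005 = 38.
Set dR/dt = 0 with R > 0: 0.32 - 0.037C = 0, so C* = 0.32/0.037 = 8.65.

R* ≈ 38, C* ≈ 8.65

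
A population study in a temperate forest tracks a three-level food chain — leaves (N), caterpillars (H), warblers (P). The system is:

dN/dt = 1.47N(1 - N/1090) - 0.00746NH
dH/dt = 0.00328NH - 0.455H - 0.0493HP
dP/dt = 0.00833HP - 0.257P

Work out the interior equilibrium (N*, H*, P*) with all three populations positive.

From dP/dt = 0: 0.00833H* = 0.257, so H* = 30.9.
From dN/dt = 0: 1.47(1 - N*/1090) = 0.00746·30.9, giving N* = 1090·(1 - 0.157) = 919.
From dH/dt = 0: 0.00328·919 - 0.455 = 0.0493P*, so P* = 2.56/0.0493 = 51.9.

N* ≈ 919, H* ≈ 30.9, P* ≈ 51.9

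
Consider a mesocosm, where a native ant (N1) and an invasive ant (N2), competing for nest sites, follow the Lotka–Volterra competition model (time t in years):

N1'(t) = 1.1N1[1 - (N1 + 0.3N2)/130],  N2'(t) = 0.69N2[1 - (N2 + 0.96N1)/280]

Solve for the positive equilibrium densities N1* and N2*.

N1* ≈ 64.6, N2* ≈ 218

Setting both brackets to zero gives the nullclines N1 + 0.3N2 = 130 and 0.96N1 + N2 = 280.
Substituting N2 = 280 - 0.96N1 into the first: N1(1 - 0.3·0.96) = 130 - 0.3·280.
So N1* = 46/0.712 = 64.6, and then N2* = 280 - 0.96·64.6 = 218.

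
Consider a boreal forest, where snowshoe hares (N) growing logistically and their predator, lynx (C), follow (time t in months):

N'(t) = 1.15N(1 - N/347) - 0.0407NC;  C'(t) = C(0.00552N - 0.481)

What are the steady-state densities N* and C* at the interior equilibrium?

N* ≈ 87.1, C* ≈ 21.2

From dC/dt = 0 with C > 0: 0.00552N* = 0.481, so N* = 87.1.
Substitute into dN/dt = 0: 1.15(1 - 87.1/347) = 0.0407C*.
The bracket is 0.749, giving C* = 0.861/0.0407 = 21.2.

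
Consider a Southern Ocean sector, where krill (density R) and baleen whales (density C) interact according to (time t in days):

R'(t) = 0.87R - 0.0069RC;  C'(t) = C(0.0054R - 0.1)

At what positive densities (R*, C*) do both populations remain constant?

R* ≈ 18.5, C* ≈ 126

Set dC/dt = 0 with C > 0: 0.0054R - 0.1 = 0, so R* = 0.1/0.0054 = 18.5.
Set dR/dt = 0 with R > 0: 0.87 - 0.0069C = 0, so C* = 0.87/0.0069 = 126.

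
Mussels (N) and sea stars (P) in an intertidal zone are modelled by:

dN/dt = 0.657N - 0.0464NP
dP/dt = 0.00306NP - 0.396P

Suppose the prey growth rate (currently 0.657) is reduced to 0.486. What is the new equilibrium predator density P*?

P* ≈ 10.5

At the interior fixed point, setting dN/dt = 0 with N > 0 fixes P* = (prey growth rate)/(NP coefficient) — independent of the other coefficients.
With the change, P* = 0.486/0.0464 = 10.5; it falls from 14.2.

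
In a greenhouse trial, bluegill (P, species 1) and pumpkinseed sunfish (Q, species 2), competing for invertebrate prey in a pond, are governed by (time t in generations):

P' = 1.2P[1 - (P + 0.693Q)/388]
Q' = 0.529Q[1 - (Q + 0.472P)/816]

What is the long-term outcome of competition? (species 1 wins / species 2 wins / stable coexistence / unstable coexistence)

Compare the nullcline intercepts: K1/α12 = 388/0.693 = 560 < K2 = 816; K2/α21 = 816/0.472 = 1730 > K1 = 388.
Since the inequalities point opposite ways, species 2 can invade but species 1 cannot.

species 2 excludes species 1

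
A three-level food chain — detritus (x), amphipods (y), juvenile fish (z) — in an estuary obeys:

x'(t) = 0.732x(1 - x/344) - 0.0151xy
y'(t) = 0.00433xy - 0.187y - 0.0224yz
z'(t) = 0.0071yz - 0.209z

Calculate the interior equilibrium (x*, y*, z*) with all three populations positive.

x* ≈ 135, y* ≈ 29.4, z* ≈ 17.8

From dz/dt = 0: 0.0071y* = 0.209, so y* = 29.4.
From dx/dt = 0: 0.732(1 - x*/344) = 0.0151·29.4, giving x* = 344·(1 - 0.607) = 135.
From dy/dt = 0: 0.00433·135 - 0.187 = 0.0224z*, so z* = 0.398/0.0224 = 17.8.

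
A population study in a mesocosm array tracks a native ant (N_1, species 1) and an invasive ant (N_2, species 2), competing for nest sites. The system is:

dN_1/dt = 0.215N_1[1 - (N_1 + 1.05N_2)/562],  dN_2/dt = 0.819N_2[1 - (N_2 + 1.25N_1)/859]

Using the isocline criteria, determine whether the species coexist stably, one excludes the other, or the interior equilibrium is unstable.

species 2 excludes species 1

Compare the nullcline intercepts: K1/α12 = 562/1.05 = 535 < K2 = 859; K2/α21 = 859/1.25 = 687 > K1 = 562.
Since the inequalities point opposite ways, species 2 can invade but species 1 cannot.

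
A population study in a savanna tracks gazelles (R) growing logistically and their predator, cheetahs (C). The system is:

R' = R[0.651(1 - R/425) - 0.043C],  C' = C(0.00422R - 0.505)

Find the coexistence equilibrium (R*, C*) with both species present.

From dC/dt = 0 with C > 0: 0.00422R* = 0.505, so R* = 120.
Substitute into dR/dt = 0: 0.651(1 - 120/425) = 0.043C*.
The bracket is 0.718, giving C* = 0.468/0.043 = 10.9.

R* ≈ 120, C* ≈ 10.9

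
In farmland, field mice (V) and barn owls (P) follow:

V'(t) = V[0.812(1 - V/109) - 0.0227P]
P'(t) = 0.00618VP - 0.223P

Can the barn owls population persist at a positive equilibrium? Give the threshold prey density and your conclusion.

The predator equation gives dP/dt > 0 only when V > 0.223/0.00618 = 36.1.
Without the predator, V → K = 109. Since 109 > 36.1, the predator can invade and persist.

Threshold V = 36.1; K > 36.1, so yes, the predator persists.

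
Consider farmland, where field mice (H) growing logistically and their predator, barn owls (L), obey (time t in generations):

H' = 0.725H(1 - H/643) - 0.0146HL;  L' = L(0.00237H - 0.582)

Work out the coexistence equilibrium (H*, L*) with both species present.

H* ≈ 246, L* ≈ 30.7

From dL/dt = 0 with L > 0: 0.00237H* = 0.582, so H* = 246.
Substitute into dH/dt = 0: 0.725(1 - 246/643) = 0.0146L*.
The bracket is 0.618, giving L* = 0.448/0.0146 = 30.7.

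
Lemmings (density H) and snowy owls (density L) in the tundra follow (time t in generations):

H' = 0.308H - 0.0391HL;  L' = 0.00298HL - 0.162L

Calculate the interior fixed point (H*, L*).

H* ≈ 54.4, L* ≈ 7.88

Set dL/dt = 0 with L > 0: 0.00298H - 0.162 = 0, so H* = 0.162/0.00298 = 54.4.
Set dH/dt = 0 with H > 0: 0.308 - 0.0391L = 0, so L* = 0.308/0.0391 = 7.88.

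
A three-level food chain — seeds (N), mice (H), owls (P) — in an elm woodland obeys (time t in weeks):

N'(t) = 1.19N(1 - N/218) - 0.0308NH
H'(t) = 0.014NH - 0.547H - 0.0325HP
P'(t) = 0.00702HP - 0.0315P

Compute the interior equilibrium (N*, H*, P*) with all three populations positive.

N* ≈ 193, H* ≈ 4.49, P* ≈ 66.2

From dP/dt = 0: 0.00702H* = 0.0315, so H* = 4.49.
From dN/dt = 0: 1.19(1 - N*/218) = 0.0308·4.49, giving N* = 218·(1 - 0.116) = 193.
From dH/dt = 0: 0.014·193 - 0.547 = 0.0325P*, so P* = 2.15/0.0325 = 66.2.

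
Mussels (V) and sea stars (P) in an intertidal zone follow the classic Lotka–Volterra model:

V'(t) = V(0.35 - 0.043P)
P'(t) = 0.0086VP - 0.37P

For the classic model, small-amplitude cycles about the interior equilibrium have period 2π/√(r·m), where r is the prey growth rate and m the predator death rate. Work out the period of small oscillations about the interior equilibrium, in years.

Here r = 0.35 and m = 0.37, so r·m = 0.13.
ω = √0.13 = 0.36 per year, hence T = 2π/ω ≈ 17.5 years.

T ≈ 17.5 years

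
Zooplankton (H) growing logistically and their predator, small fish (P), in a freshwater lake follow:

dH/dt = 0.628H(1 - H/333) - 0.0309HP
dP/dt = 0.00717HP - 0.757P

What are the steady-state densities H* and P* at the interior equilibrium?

H* ≈ 106, P* ≈ 13.9

From dP/dt = 0 with P > 0: 0.00717H* = 0.757, so H* = 106.
Substitute into dH/dt = 0: 0.628(1 - 106/333) = 0.0309P*.
The bracket is 0.683, giving P* = 0.429/0.0309 = 13.9.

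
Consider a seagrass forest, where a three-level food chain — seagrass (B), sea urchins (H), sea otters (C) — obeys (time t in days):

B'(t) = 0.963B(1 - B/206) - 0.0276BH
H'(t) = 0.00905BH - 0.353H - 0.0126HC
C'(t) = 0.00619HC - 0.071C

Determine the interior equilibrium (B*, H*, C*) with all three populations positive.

From dC/dt = 0: 0.00619H* = 0.071, so H* = 11.5.
From dB/dt = 0: 0.963(1 - B*/206) = 0.0276·11.5, giving B* = 206·(1 - 0.329) = 138.
From dH/dt = 0: 0.00905·138 - 0.353 = 0.0126C*, so C* = 0.898/0.0126 = 71.3.

B* ≈ 138, H* ≈ 11.5, C* ≈ 71.3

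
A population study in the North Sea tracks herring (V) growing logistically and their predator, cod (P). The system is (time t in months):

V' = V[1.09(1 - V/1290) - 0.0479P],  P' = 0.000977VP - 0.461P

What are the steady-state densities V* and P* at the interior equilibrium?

V* ≈ 472, P* ≈ 14.4

From dP/dt = 0 with P > 0: 0.000977V* = 0.461, so V* = 472.
Substitute into dV/dt = 0: 1.09(1 - 472/1290) = 0.0479P*.
The bracket is 0.634, giving P* = 0.691/0.0479 = 14.4.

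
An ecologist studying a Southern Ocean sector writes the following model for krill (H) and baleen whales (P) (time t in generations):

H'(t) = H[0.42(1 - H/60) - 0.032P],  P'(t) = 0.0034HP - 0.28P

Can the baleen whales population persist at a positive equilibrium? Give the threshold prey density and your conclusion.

The predator equation gives dP/dt > 0 only when H > 0.28/0.0034 = 82.4.
Without the predator, H → K = 60. Since 60 < 82.4, the predator cannot invade.

Threshold H = 82.4; K < 82.4, so no, the predator goes extinct.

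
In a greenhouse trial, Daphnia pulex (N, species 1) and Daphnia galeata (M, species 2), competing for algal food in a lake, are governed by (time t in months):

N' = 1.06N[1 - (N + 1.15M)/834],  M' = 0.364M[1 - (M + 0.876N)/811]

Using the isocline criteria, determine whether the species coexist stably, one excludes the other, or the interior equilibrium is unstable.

Compare the nullcline intercepts: K1/α12 = 834/1.15 = 725 < K2 = 811; K2/α21 = 811/0.876 = 926 > K1 = 834.
Since the inequalities point opposite ways, species 2 can invade but species 1 cannot.

species 2 excludes species 1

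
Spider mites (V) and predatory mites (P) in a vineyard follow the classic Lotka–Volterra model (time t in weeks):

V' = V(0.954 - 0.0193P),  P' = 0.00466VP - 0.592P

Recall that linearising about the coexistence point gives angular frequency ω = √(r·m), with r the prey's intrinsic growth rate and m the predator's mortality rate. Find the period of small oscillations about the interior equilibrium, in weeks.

T ≈ 8.36 weeks

Here r = 0.954 and m = 0.592, so r·m = 0.565.
ω = √0.565 = 0.752 per week, hence T = 2π/ω ≈ 8.36 weeks.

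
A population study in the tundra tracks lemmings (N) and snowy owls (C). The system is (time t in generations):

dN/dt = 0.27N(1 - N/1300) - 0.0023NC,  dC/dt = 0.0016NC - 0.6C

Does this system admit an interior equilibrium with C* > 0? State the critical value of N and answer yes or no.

The predator equation gives dC/dt > 0 only when N > 0.6/0.0016 = 375.
Without the predator, N → K = 1300. Since 1300 > 375, the predator can invade and persist.

Threshold N = 375; K > 375, so yes, the predator persists.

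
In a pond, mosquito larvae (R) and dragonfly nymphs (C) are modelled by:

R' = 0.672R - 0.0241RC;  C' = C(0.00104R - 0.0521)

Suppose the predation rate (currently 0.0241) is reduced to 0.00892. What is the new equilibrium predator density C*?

At the interior fixed point, setting dR/dt = 0 with R > 0 fixes C* = (prey growth rate)/(RC coefficient) — independent of the other coefficients.
With the change, C* = 0.672/0.00892 = 75.3; it rises from 27.9.

C* ≈ 75.3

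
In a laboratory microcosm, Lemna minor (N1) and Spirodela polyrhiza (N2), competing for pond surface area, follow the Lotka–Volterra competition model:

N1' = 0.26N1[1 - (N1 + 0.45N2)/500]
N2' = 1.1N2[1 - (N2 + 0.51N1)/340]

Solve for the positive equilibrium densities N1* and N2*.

N1* ≈ 450, N2* ≈ 110

Setting both brackets to zero gives the nullclines N1 + 0.45N2 = 500 and 0.51N1 + N2 = 340.
Substituting N2 = 340 - 0.51N1 into the first: N1(1 - 0.45·0.51) = 500 - 0.45·340.
So N1* = 347/0.77 = 450, and then N2* = 340 - 0.51·450 = 110.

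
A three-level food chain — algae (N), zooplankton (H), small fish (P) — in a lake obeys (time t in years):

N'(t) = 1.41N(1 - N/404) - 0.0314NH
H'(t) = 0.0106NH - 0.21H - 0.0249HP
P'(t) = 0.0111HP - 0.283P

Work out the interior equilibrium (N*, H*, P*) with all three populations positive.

N* ≈ 175, H* ≈ 25.5, P* ≈ 65.9

From dP/dt = 0: 0.0111H* = 0.283, so H* = 25.5.
From dN/dt = 0: 1.41(1 - N*/404) = 0.0314·25.5, giving N* = 404·(1 - 0.568) = 175.
From dH/dt = 0: 0.0106·175 - 0.21 = 0.0249P*, so P* = 1.64/0.0249 = 65.9.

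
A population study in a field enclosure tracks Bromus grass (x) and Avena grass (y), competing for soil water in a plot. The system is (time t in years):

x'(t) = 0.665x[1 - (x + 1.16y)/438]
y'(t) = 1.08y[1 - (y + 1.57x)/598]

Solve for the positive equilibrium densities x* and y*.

Setting both brackets to zero gives the nullclines x + 1.16y = 438 and 1.57x + y = 598.
Substituting y = 598 - 1.57x into the first: x(1 - 1.16·1.57) = 438 - 1.16·598.
So x* = -256/-0.821 = 311, and then y* = 598 - 1.57·311 = 109.

x* ≈ 311, y* ≈ 109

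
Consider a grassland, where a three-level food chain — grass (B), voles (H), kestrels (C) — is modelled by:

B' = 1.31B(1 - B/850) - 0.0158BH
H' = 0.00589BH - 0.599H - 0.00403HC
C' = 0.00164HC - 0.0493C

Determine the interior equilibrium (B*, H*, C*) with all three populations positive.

B* ≈ 542, H* ≈ 30.1, C* ≈ 643

From dC/dt = 0: 0.00164H* = 0.0493, so H* = 30.1.
From dB/dt = 0: 1.31(1 - B*/850) = 0.0158·30.1, giving B* = 850·(1 - 0.363) = 542.
From dH/dt = 0: 0.00589·542 - 0.599 = 0.00403C*, so C* = 2.59/0.00403 = 643.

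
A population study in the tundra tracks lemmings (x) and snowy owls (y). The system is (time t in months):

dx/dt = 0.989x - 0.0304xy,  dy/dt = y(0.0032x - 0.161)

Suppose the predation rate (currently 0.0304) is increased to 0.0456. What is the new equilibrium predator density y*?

At the interior fixed point, setting dx/dt = 0 with x > 0 fixes y* = (prey growth rate)/(xy coefficient) — independent of the other coefficients.
With the change, y* = 0.989/0.0456 = 21.7; it falls from 32.5.

y* ≈ 21.7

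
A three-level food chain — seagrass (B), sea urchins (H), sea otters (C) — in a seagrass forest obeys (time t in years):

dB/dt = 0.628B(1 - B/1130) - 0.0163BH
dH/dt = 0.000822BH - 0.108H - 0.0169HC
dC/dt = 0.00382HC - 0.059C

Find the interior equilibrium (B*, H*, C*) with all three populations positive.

B* ≈ 677, H* ≈ 15.4, C* ≈ 26.5

From dC/dt = 0: 0.00382H* = 0.059, so H* = 15.4.
From dB/dt = 0: 0.628(1 - B*/1130) = 0.0163·15.4, giving B* = 1130·(1 - 0.401) = 677.
From dH/dt = 0: 0.000822·677 - 0.108 = 0.0169C*, so C* = 0.448/0.0169 = 26.5.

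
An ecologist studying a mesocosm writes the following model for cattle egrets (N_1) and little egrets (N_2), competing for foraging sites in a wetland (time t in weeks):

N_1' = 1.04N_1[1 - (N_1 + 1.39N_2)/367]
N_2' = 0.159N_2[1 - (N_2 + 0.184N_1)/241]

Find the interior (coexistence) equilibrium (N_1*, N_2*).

N_1* ≈ 43, N_2* ≈ 233

Setting both brackets to zero gives the nullclines N_1 + 1.39N_2 = 367 and 0.184N_1 + N_2 = 241.
Substituting N_2 = 241 - 0.184N_1 into the first: N_1(1 - 1.39·0.184) = 367 - 1.39·241.
So N_1* = 32/0.744 = 43, and then N_2* = 241 - 0.184·43 = 233.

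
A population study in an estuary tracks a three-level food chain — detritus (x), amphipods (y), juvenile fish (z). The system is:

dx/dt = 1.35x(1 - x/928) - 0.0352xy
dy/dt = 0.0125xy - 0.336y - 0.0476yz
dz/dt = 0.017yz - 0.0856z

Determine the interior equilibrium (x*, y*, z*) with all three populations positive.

From dz/dt = 0: 0.017y* = 0.0856, so y* = 5.04.
From dx/dt = 0: 1.35(1 - x*/928) = 0.0352·5.04, giving x* = 928·(1 - 0.131) = 806.
From dy/dt = 0: 0.0125·806 - 0.336 = 0.0476z*, so z* = 9.74/0.0476 = 205.

x* ≈ 806, y* ≈ 5.04, z* ≈ 205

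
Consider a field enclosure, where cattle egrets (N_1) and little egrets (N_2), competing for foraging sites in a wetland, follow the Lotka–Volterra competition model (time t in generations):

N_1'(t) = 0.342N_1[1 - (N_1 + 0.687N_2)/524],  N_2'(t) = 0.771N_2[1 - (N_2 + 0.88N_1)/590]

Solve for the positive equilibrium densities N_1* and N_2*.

Setting both brackets to zero gives the nullclines N_1 + 0.687N_2 = 524 and 0.88N_1 + N_2 = 590.
Substituting N_2 = 590 - 0.88N_1 into the first: N_1(1 - 0.687·0.88) = 524 - 0.687·590.
So N_1* = 119/0.395 = 300, and then N_2* = 590 - 0.88·300 = 326.

N_1* ≈ 300, N_2* ≈ 326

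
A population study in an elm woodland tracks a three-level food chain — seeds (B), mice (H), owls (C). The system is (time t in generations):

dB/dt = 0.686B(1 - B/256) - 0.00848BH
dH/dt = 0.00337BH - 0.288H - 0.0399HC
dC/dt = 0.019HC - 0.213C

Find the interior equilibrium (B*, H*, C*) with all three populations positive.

From dC/dt = 0: 0.019H* = 0.213, so H* = 11.2.
From dB/dt = 0: 0.686(1 - B*/256) = 0.00848·11.2, giving B* = 256·(1 - 0.139) = 221.
From dH/dt = 0: 0.00337·221 - 0.288 = 0.0399C*, so C* = 0.455/0.0399 = 11.4.

B* ≈ 221, H* ≈ 11.2, C* ≈ 11.4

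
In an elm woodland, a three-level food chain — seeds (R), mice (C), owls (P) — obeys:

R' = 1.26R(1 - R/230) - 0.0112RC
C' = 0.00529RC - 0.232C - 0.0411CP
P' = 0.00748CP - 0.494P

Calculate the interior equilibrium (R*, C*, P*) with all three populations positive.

R* ≈ 95, C* ≈ 66, P* ≈ 6.58

From dP/dt = 0: 0.00748C* = 0.494, so C* = 66.
From dR/dt = 0: 1.26(1 - R*/230) = 0.0112·66, giving R* = 230·(1 - 0.587) = 95.
From dC/dt = 0: 0.00529·95 - 0.232 = 0.0411P*, so P* = 0.27/0.0411 = 6.58.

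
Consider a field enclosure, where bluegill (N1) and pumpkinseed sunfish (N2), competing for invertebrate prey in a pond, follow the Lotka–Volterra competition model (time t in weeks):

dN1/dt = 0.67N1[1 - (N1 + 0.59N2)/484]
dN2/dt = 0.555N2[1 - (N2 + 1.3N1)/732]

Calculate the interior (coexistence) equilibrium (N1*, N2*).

Setting both brackets to zero gives the nullclines N1 + 0.59N2 = 484 and 1.3N1 + N2 = 732.
Substituting N2 = 732 - 1.3N1 into the first: N1(1 - 0.59·1.3) = 484 - 0.59·732.
So N1* = 52.1/0.233 = 224, and then N2* = 732 - 1.3·224 = 441.

N1* ≈ 224, N2* ≈ 441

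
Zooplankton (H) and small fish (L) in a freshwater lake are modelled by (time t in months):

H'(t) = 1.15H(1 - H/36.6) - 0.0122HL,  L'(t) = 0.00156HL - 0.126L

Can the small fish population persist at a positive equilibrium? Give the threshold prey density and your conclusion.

Threshold H = 80.8; K < 80.8, so no, the predator goes extinct.

The predator equation gives dL/dt > 0 only when H > 0.126/0.00156 = 80.8.
Without the predator, H → K = 36.6. Since 36.6 < 80.8, the predator cannot invade.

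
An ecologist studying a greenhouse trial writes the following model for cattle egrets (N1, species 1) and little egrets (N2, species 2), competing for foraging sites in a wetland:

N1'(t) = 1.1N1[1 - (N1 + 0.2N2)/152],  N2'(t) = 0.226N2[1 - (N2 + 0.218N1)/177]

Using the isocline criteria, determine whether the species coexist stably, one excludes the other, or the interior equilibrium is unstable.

Compare the nullcline intercepts: K1/α12 = 152/0.2 = 760 > K2 = 177; K2/α21 = 177/0.218 = 812 > K1 = 152.
Since both inequalities hold, each species can invade when rare, so the interior equilibrium is stable.

stable coexistence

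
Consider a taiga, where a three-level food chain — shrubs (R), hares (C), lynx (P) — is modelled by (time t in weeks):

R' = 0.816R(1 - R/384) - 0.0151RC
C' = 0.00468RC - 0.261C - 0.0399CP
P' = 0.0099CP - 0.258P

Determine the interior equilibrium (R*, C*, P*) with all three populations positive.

R* ≈ 199, C* ≈ 26.1, P* ≈ 16.8

From dP/dt = 0: 0.0099C* = 0.258, so C* = 26.1.
From dR/dt = 0: 0.816(1 - R*/384) = 0.0151·26.1, giving R* = 384·(1 - 0.482) = 199.
From dC/dt = 0: 0.00468·199 - 0.261 = 0.0399P*, so P* = 0.669/0.0399 = 16.8.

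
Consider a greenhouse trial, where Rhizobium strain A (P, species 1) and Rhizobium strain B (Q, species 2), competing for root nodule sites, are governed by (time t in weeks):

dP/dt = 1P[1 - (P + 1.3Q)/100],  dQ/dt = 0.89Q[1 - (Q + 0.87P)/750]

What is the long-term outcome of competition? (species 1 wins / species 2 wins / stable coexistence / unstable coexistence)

Compare the nullcline intercepts: K1/α12 = 100/1.3 = 76.9 < K2 = 750; K2/α21 = 750/0.87 = 862 > K1 = 100.
Since the inequalities point opposite ways, species 2 can invade but species 1 cannot.

species 2 excludes species 1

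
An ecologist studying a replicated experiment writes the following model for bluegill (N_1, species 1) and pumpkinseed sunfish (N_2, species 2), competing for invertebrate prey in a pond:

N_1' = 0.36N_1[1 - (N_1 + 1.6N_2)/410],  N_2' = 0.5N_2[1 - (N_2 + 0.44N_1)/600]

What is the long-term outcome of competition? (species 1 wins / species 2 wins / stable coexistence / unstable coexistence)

Compare the nullcline intercepts: K1/α12 = 410/1.6 = 256 < K2 = 600; K2/α21 = 600/0.44 = 1360 > K1 = 410.
Since the inequalities point opposite ways, species 2 can invade but species 1 cannot.

species 2 excludes species 1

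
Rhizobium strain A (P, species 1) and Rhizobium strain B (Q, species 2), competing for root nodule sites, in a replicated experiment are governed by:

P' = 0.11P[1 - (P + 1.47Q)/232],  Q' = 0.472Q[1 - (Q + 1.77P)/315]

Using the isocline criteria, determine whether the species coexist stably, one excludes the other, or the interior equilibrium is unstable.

Compare the nullcline intercepts: K1/α12 = 232/1.47 = 158 < K2 = 315; K2/α21 = 315/1.77 = 178 < K1 = 232.
Since both are reversed, neither can invade when rare; the interior point is a saddle.

unstable coexistence (outcome depends on initial conditions)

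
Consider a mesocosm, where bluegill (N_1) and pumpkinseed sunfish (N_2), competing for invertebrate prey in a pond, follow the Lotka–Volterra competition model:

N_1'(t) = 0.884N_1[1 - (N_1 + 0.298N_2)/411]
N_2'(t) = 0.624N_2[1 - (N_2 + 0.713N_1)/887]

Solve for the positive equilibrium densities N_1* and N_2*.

Setting both brackets to zero gives the nullclines N_1 + 0.298N_2 = 411 and 0.713N_1 + N_2 = 887.
Substituting N_2 = 887 - 0.713N_1 into the first: N_1(1 - 0.298·0.713) = 411 - 0.298·887.
So N_1* = 147/0.788 = 186, and then N_2* = 887 - 0.713·186 = 754.

N_1* ≈ 186, N_2* ≈ 754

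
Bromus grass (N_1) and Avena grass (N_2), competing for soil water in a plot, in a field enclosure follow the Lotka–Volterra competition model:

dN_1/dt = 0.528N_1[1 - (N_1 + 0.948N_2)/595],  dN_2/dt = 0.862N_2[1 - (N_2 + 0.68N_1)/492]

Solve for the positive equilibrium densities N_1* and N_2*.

N_1* ≈ 362, N_2* ≈ 246

Setting both brackets to zero gives the nullclines N_1 + 0.948N_2 = 595 and 0.68N_1 + N_2 = 492.
Substituting N_2 = 492 - 0.68N_1 into the first: N_1(1 - 0.948·0.68) = 595 - 0.948·492.
So N_1* = 129/0.355 = 362, and then N_2* = 492 - 0.68·362 = 246.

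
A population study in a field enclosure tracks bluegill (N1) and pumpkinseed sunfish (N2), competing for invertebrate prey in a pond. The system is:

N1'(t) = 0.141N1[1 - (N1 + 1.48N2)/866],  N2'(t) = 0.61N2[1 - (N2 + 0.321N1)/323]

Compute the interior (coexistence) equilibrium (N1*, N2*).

N1* ≈ 739, N2* ≈ 85.8

Setting both brackets to zero gives the nullclines N1 + 1.48N2 = 866 and 0.321N1 + N2 = 323.
Substituting N2 = 323 - 0.321N1 into the first: N1(1 - 1.48·0.321) = 866 - 1.48·323.
So N1* = 388/0.525 = 739, and then N2* = 323 - 0.321·739 = 85.8.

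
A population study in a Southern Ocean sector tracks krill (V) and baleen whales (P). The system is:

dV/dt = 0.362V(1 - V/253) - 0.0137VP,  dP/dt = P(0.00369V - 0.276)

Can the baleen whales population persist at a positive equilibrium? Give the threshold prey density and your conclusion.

The predator equation gives dP/dt > 0 only when V > 0.276/0.00369 = 74.8.
Without the predator, V → K = 253. Since 253 > 74.8, the predator can invade and persist.

Threshold V = 74.8; K > 74.8, so yes, the predator persists.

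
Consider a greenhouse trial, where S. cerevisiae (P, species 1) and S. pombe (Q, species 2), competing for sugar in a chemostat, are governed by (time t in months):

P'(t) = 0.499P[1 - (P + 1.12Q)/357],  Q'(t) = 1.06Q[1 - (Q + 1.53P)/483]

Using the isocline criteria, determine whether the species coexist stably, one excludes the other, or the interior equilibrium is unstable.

unstable coexistence (outcome depends on initial conditions)

Compare the nullcline intercepts: K1/α12 = 357/1.12 = 319 < K2 = 483; K2/α21 = 483/1.53 = 316 < K1 = 357.
Since both are reversed, neither can invade when rare; the interior point is a saddle.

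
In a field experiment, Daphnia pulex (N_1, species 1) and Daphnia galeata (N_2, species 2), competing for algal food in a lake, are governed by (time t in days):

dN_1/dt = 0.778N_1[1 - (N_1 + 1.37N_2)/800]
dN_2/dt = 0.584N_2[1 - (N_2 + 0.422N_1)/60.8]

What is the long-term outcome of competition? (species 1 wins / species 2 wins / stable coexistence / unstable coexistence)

Compare the nullcline intercepts: K1/α12 = 800/1.37 = 584 > K2 = 60.8; K2/α21 = 60.8/0.422 = 144 < K1 = 800.
Since the inequalities point opposite ways, species 1 can invade but species 2 cannot.

species 1 excludes species 2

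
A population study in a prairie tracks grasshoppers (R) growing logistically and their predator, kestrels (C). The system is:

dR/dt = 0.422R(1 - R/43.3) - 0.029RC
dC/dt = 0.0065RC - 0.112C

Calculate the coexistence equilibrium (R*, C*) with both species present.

R* ≈ 17.2, C* ≈ 8.76

From dC/dt = 0 with C > 0: 0.0065R* = 0.112, so R* = 17.2.
Substitute into dR/dt = 0: 0.422(1 - 17.2/43.3) = 0.029C*.
The bracket is 0.602, giving C* = 0.254/0.029 = 8.76.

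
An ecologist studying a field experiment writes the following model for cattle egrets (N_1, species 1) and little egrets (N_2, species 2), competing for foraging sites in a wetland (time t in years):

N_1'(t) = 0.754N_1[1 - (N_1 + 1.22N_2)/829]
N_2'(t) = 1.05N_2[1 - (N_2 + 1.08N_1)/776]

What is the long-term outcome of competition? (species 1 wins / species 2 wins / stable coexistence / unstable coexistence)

unstable coexistence (outcome depends on initial conditions)

Compare the nullcline intercepts: K1/α12 = 829/1.22 = 680 < K2 = 776; K2/α21 = 776/1.08 = 719 < K1 = 829.
Since both are reversed, neither can invade when rare; the interior point is a saddle.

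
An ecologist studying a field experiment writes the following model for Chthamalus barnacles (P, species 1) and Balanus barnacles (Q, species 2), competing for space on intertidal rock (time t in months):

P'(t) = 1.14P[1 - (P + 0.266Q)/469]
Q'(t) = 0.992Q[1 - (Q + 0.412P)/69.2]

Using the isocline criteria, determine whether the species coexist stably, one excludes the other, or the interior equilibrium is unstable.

species 1 excludes species 2

Compare the nullcline intercepts: K1/α12 = 469/0.266 = 1760 > K2 = 69.2; K2/α21 = 69.2/0.412 = 168 < K1 = 469.
Since the inequalities point opposite ways, species 1 can invade but species 2 cannot.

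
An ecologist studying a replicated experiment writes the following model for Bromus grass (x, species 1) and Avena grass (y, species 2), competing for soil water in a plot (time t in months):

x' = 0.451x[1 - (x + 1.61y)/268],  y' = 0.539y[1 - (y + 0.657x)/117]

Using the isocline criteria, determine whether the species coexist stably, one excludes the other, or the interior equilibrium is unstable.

Compare the nullcline intercepts: K1/α12 = 268/1.61 = 166 > K2 = 117; K2/α21 = 117/0.657 = 178 < K1 = 268.
Since the inequalities point opposite ways, species 1 can invade but species 2 cannot.

species 1 excludes species 2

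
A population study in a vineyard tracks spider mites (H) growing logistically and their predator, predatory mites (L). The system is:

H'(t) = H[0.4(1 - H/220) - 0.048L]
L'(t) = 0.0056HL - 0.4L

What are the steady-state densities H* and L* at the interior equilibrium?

H* ≈ 71.4, L* ≈ 5.63

From dL/dt = 0 with L > 0: 0.0056H* = 0.4, so H* = 71.4.
Substitute into dH/dt = 0: 0.4(1 - 71.4/220) = 0.048L*.
The bracket is 0.675, giving L* = 0.27/0.048 = 5.63.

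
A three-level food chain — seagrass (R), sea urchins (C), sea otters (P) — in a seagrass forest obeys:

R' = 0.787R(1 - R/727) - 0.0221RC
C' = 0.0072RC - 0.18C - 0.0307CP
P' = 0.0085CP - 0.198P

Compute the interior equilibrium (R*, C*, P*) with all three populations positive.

R* ≈ 251, C* ≈ 23.3, P* ≈ 53.1

From dP/dt = 0: 0.0085C* = 0.198, so C* = 23.3.
From dR/dt = 0: 0.787(1 - R*/727) = 0.0221·23.3, giving R* = 727·(1 - 0.654) = 251.
From dC/dt = 0: 0.0072·251 - 0.18 = 0.0307P*, so P* = 1.63/0.0307 = 53.1.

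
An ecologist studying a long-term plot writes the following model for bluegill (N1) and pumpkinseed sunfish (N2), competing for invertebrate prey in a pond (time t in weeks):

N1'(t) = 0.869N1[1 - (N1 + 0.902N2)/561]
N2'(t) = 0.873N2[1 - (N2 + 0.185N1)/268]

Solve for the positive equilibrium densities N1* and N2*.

Setting both brackets to zero gives the nullclines N1 + 0.902N2 = 561 and 0.185N1 + N2 = 268.
Substituting N2 = 268 - 0.185N1 into the first: N1(1 - 0.902·0.185) = 561 - 0.902·268.
So N1* = 319/0.833 = 383, and then N2* = 268 - 0.185·383 = 197.

N1* ≈ 383, N2* ≈ 197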